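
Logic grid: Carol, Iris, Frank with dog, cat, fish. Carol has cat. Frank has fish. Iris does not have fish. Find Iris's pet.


From clues:
  Frank → fish
  Carol → cat
By elimination, Iris gets the remaining.

dog


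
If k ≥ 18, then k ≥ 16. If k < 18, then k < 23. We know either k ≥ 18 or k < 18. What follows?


Constructive dilemma: (P → Q) ∧ (R → S), P ∨ R ⊢ Q ∨ S
Premise 1: k ≥ 18 → k ≥ 16
Premise 2: k < 18 → k < 23
Premise 3: k ≥ 18 ∨ k < 18
Case 1: Assuming k ≥ 18, then by Premise 1, k ≥ 16.
Case 2: Assuming k < 18, then by Premise 2, k < 23.
Since one of k ≥ 18 or k < 18 must hold, we get k ≥ 16 or k < 23.

k ≥ 16 or k < 23.


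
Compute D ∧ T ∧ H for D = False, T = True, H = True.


D = False, T = True, H = True
Step 1: D ∧ T = False AND True = False
Step 2: (False) ∧ H = (False) AND True = False
AND is true only when ALL operands are true.

False


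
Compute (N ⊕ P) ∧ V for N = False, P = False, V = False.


N = False, P = False, V = False
Step 1: N ⊕ P = False XOR False = False
Step 2: False ∧ V = False AND False = False
XOR true when exactly one of N,P is true; then AND with V.

False


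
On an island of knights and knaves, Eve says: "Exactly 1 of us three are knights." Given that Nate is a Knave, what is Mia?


Eve claims exactly 1 knights among Eve, Nate, Mia.
Given: Nate is a Knave.

Case 1: Eve is a Knight (tells truth)
  Then exactly 1 of the three are knights.
  Counting Eve, Nate: 1 knight(s) so far. Need 0 more → Mia = Knave.
Case 2: Eve is a Knave (lies)
  Then the count is NOT 1.
  If Mia = Knight, count = 1 = 1 → claim would be true, contradicts lie.
  If Mia = Knave, count = 0 ≠ 1 → lie confirmed ✓

Mia is a Knave.

Knave


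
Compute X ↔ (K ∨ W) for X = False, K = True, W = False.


X = False, K = True, W = False
Step 1: K ∨ W = True OR False = True
Step 2: X ↔ (True): true when both sides have same truth value.
Result: False ↔ True = False

False


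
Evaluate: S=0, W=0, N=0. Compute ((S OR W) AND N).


S OR W = 0|0 = 0
0 AND 0 = 0

0


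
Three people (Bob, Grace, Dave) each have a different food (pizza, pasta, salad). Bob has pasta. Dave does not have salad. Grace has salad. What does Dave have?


From clues:
  Grace → salad
  Bob → pasta
By elimination, Dave gets the remaining.

pizza


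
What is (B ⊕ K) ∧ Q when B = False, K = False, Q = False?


B = False, K = False, Q = False
Step 1: B ⊕ K = False XOR False = False
Step 2: False ∧ Q = False AND False = False
XOR true when exactly one of B,K is true; then AND with Q.

False


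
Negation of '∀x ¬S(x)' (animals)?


Original: ∀x ¬S(x)
Rule: ¬∀→∃, ¬∃→∀, negate predicate.
Negation: ∃x S(x)

∃x S(x)


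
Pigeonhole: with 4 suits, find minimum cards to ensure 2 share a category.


Pigeonhole: to guarantee k in one of n categories, need (k-1)×n + 1.
k = 2, n = 4
Minimum = (2-1) × 4 + 1 = 1 × 4 + 1

5


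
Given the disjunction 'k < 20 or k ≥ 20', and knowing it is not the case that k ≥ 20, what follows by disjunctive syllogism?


Disjunctive syllogism: P ∨ Q, ¬P ⊢ Q
Disjunction: k < 20 ∨ k ≥ 20
We know it is not the case that k ≥ 20.
By disjunctive syllogism, the other disjunct must be true.

k < 20


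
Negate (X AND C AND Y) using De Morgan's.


De Morgan's law: ¬(P ∧ Q ∧ R) ≡ ¬P ∨ ¬Q ∨ ¬R
¬(X ∧ C ∧ Y) = ¬X ∨ ¬C ∨ ¬Y

¬X ∨ ¬C ∨ ¬Y


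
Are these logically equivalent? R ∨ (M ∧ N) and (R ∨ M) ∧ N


Expression 1: R ∨ (M ∧ N)
Expression 2: (R ∨ M) ∧ N
Truth table (R M N | Expr1 Expr2):
  T T T |   T     T
  T T F |   T     F   ← differ
  T F T |   T     T
  T F F |   T     F   ← differ
  F T T |   T     T
  F T F |   F     F
  F F T |   F     F
  F F F |   F     F
Counterexample: R=T, M=T, N=F gives Expr1 = T but Expr2 = F, so the expressions are NOT logically equivalent.

No


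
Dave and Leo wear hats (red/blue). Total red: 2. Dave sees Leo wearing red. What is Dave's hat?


Total red = 2, Leo = red
Red accounted for: 1
Remaining for Dave: 1
Dave's hat is red.

red


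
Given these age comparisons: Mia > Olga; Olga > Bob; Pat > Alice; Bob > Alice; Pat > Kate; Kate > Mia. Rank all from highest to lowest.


Constraints: Mia > Olga; Olga > Bob; Pat > Alice; Bob > Alice; Pat > Kate; Kate > Mia
Method: at each step, the next-highest is the one remaining person who never appears on the smaller side of a constraint between remaining people.
  Step 1: remaining {Mia, Alice, Kate, Bob, Pat, Olga}; on the smaller side: {Mia, Alice, Kate, Bob, Olga} → Pat is next (Pat > Alice; Pat > Kate).
  Step 2: remaining {Mia, Alice, Kate, Bob, Olga}; on the smaller side: {Mia, Alice, Bob, Olga} → Kate is next (Kate > Mia).
  Step 3: remaining {Mia, Alice, Bob, Olga}; on the smaller side: {Alice, Bob, Olga} → Mia is next (Mia > Olga).
  Step 4: remaining {Alice, Bob, Olga}; on the smaller side: {Alice, Bob} → Olga is next (Olga > Bob).
  Step 5: remaining {Alice, Bob}; on the smaller side: {Alice} → Bob is next (Bob > Alice).
  Step 6: only Alice remains → lowest.
Final ranking (highest to lowest):

Pat > Kate > Mia > Olga > Bob > Alice


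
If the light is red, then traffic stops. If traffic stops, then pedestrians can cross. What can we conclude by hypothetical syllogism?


Hypothetical syllogism: P → Q, Q → R ⊢ P → R
Premise 1: the light is red → traffic stops
Premise 2: traffic stops → pedestrians can cross
Chain the implications: the middle term (traffic stops) links the two.
Conclusion: If the light is red, then pedestrians can cross.

If the light is red, then pedestrians can cross.


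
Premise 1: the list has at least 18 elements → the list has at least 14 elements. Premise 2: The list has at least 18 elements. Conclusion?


Modus ponens: P → Q, P ⊢ Q
P: the list has at least 18 elements
Q: the list has at least 14 elements
We have P → Q and P is true.
By modus ponens, Q must be true.

The list has at least 14 elements


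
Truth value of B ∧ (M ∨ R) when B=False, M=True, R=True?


B = False, M = True, R = True
Expression: B ∧ (M ∨ R)
Step 1: M ∨ R = True OR True = True
Step 2: B ∧ (True) = False AND True = False

False


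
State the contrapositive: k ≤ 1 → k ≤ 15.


Original: If k ≤ 1, then k ≤ 15
Contrapositive: If ¬Q, then ¬P
Negate Q: not (k ≤ 15)
Negate P: not (k ≤ 1)

If not (k ≤ 15), then not (k ≤ 1).


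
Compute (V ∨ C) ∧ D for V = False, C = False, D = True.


V = False, C = False, D = True
Step 1: V ∨ C = False OR False = False
Step 2: False ∧ D = False AND True = False
OR is true when at least one operand is true; AND requires both.

False


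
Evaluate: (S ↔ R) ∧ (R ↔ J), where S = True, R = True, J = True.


S = True, R = True, J = True
Step 1: S ↔ R is true when S and R have the same value. Result: True
Step 2: R ↔ J is true when R and J have the same value. Result: True
Step 3: True ∧ True = True

True


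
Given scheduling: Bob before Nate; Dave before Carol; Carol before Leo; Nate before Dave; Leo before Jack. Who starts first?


Constraints: Bob before Nate; Dave before Carol; Carol before Leo; Nate before Dave; Leo before Jack
The first task can have nothing scheduled before it, so it must never appear on the right of a 'before'.
Tasks appearing after some 'before': Nate, Carol, Leo, Dave, Jack.
The only task not in that list is Bob → it is first.

Bob


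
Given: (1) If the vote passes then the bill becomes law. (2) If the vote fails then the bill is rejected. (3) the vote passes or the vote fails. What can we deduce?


Constructive dilemma: (P → Q) ∧ (R → S), P ∨ R ⊢ Q ∨ S
Premise 1: the vote passes → the bill becomes law
Premise 2: the vote fails → the bill is rejected
Premise 3: the vote passes ∨ the vote fails
Case 1: Assuming the vote passes, then by Premise 1, the bill becomes law.
Case 2: Assuming the vote fails, then by Premise 2, the bill is rejected.
Since one of the vote passes or the vote fails must hold, we get the bill becomes law or the bill is rejected.

The bill becomes law or the bill is rejected.


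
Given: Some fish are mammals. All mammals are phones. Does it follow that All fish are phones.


Premise 1: Some fish are mammals.
Premise 2: All mammals are phones.
Conclusion: All fish are phones.
Fallacy: illicit minor. The minor term (fish) is distributed in the conclusion ('All fish ...') but undistributed in its premise ('Some fish are mammals' doesn't cover all fish).
Only 'Some fish are phones' follows, not 'All'.

Invalid


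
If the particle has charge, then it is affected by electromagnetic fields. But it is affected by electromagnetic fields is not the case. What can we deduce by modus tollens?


Modus tollens: P → Q, ¬Q ⊢ ¬P
P: the particle has charge
Q: it is affected by electromagnetic fields
We have P → Q and Q is false.
By modus tollens, P must be false.

It is not the case that the particle has charge


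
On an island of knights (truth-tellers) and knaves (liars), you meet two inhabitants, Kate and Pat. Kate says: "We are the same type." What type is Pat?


Kate says: "We are the same type."
Case 1: Kate is a Knight (truth-teller)
  Statement is true → they ARE the same → Pat is also a Knight
Case 2: Kate is a Knave (liar)
  Statement is false → they are NOT the same → Pat is a Knight
In both cases, Pat is a Knight.

Knight


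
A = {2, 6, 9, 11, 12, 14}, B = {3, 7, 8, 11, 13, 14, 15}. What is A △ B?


A = {2, 6, 9, 11, 12, 14}
B = {3, 7, 8, 11, 13, 14, 15}
Operation: symmetric difference
In A only: [2, 6, 9, 12], in B only: [3, 7, 8, 13, 15]

{2, 3, 6, 7, 8, 9, 12, 13, 15}


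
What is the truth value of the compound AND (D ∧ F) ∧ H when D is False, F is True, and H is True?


D = False, F = True, H = True
Step 1: D ∧ F = False AND True = False
Step 2: False ∧ H = False AND True = False
AND is true only when ALL operands are true.

False


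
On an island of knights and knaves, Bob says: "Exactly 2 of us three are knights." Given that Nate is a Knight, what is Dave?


Bob claims exactly 2 knights among Bob, Nate, Dave.
Given: Nate is a Knight.

Case 1: Bob is a Knight (tells truth)
  Then exactly 2 of the three are knights.
  Counting Bob, Nate: 2 knight(s) so far. Need 0 more → Dave = Knave.
Case 2: Bob is a Knave (lies)
  Then the count is NOT 2.
  If Dave = Knight, count = 2 = 2 → claim would be true, contradicts lie.
  If Dave = Knave, count = 1 ≠ 2 → lie confirmed ✓

Dave is a Knave.

Knave


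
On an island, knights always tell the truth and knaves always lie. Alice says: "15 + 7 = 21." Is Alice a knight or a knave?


Statement: "15 + 7 = 21."
Actual: 15 + 7 = 22
Claimed: 21
Statement is FALSE → Alice lies → Knave

Knave


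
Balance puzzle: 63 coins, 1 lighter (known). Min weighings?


Each weighing has 3 outcomes (left heavy / balance / right heavy), so k weighings distinguish at most 3^k cases; splitting into three near-equal groups achieves this.
Need 3^k ≥ 63: 3^3 = 27 < 63 ≤ 3^4 = 81
k = ⌈log₃(63)⌉ = 4

4


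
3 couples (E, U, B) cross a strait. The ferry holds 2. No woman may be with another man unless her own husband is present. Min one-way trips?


Label couples E, U, B (H = husband, W = wife).
Counting alone: 6 people, the ferry carries 2 and someone must bring it back, so each round trip nets at most +1 on the far side until the last crossing → at least 9 trips. The jealousy constraint makes 9 impossible; the shortest valid schedule has 11:
1. WE+WU →  (far: WE,WU; near: HE,HU,HB,WB)
2. WE ←       (far: WU; near: HE,HU,HB,WE,WB)
3. WE+WB →  (far: WE,WU,WB; near: HE,HU,HB)
4. WE ←       (far: WU,WB; near: HE,HU,HB,WE)
5. HU+HB →  (far: HU,WU,HB,WB; near: HE,WE)
6. HU+WU ←  (far: HB,WB; near: HE,WE,HU,WU)
7. HE+HU →  (far: HE,HU,HB,WB; near: WE,WU)
8. WB ←       (far: HE,HU,HB; near: WE,WU,WB)
9. WE+WU →  (far: HE,WE,HU,WU,HB; near: WB)
10. HB ←      (far: HE,WE,HU,WU; near: HB,WB)
11. HB+WB → (far: all six; near: empty)
In every state each wife is either with her husband or with no other man.
Minimum trips = 11

11


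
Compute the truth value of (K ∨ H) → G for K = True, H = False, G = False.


K = True, H = False, G = False
Step 1: K ∨ H = True OR False = True
Step 2: (True) → G: false only when antecedent=True and G=False.
Result: False

False


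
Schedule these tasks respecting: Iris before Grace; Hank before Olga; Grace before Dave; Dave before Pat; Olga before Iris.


Constraints: Iris before Grace; Hank before Olga; Grace before Dave; Dave before Pat; Olga before Iris
Method: repeatedly schedule the remaining task that has no remaining task required before it.
  Step 1: remaining {Pat, Hank, Dave, Iris, Grace, Olga}; every task except Hank still has a predecessor pending → schedule Hank.
  Step 2: remaining {Pat, Dave, Iris, Grace, Olga}; every task except Olga still has a predecessor pending → schedule Olga.
  Step 3: remaining {Pat, Dave, Iris, Grace}; every task except Iris still has a predecessor pending → schedule Iris.
  Step 4: remaining {Pat, Dave, Grace}; every task except Grace still has a predecessor pending → schedule Grace.
  Step 5: remaining {Pat, Dave}; every task except Dave still has a predecessor pending → schedule Dave.
  Step 6: only Pat remains → schedule Pat.
Resulting order:

Hank → Olga → Iris → Grace → Dave → Pat


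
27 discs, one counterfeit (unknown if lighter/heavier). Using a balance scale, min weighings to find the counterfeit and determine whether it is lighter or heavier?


Let n = 27. 54 possibilities (n discs × lighter/heavier); each weighing has 3 outcomes.
Bound for k weighings: say the first weighing puts j discs on each pan. If it tips, the 2j weighed discs remain suspects (each with a known direction) and k-1 weighings give 3^(k-1) outcomes; 3^(k-1) is odd, so 2j ≤ 3^(k-1) - 1. If it balances, the n - 2j unweighed discs remain with direction unknown: 2(n - 2j) ≤ 3^(k-1) - 1 by the same parity argument. Adding, n ≤ (3^(k-1) - 1) + (3^(k-1) - 1)/2 = (3^k - 3)/2, and the classical three-group strategy achieves this (3 discs in 2 weighings, 12 in 3, 39 in 4, 120 in 5).
So we need the smallest k with (3^k - 3)/2 ≥ 27.
k = 3: (3^3 - 3)/2 = 12 < 27 ✗
k = 4: (3^4 - 3)/2 = 39 ≥ 27 ✓

4


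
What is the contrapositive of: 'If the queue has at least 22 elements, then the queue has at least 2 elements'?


Original: If the queue has at least 22 elements, then the queue has at least 2 elements
Contrapositive: If ¬Q, then ¬P
Negate Q: not (the queue has at least 2 elements)
Negate P: not (the queue has at least 22 elements)

If not (the queue has at least 2 elements), then not (the queue has at least 22 elements).


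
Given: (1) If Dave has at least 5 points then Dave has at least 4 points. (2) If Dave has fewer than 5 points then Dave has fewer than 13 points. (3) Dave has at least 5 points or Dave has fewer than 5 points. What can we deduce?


Constructive dilemma: (P → Q) ∧ (R → S), P ∨ R ⊢ Q ∨ S
Premise 1: Dave has at least 5 points → Dave has at least 4 points
Premise 2: Dave has fewer than 5 points → Dave has fewer than 13 points
Premise 3: Dave has at least 5 points ∨ Dave has fewer than 5 points
Case 1: Assuming Dave has at least 5 points, then by Premise 1, Dave has at least 4 points.
Case 2: Assuming Dave has fewer than 5 points, then by Premise 2, Dave has fewer than 13 points.
Since one of Dave has at least 5 points or Dave has fewer than 5 points must hold, we get Dave has at least 4 points or Dave has fewer than 13 points.

Dave has at least 4 points or Dave has fewer than 13 points.


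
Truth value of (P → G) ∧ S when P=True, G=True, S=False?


P = True, G = True, S = False
Expression: (P → G) ∧ S
Step 1: P → G = True → True (false only if P=True, G=False) = True
Step 2: (True) ∧ S = True AND False = False

False


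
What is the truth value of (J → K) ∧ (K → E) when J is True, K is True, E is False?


J = True, K = True, E = False
Step 1: J → K is false only when J=True and K=False. Result: True
Step 2: K → E is false only when K=True and E=False. Result: False
Step 3: True ∧ False = False

False


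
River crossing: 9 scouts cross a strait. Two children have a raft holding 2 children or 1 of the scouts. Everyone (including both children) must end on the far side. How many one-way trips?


Per crossing of one of the scouts: children→, one←, one of the scouts→, one← = 4 trips
9 × 4 = 36, + 1 final children→ = 37
Minimum trips = 37

37


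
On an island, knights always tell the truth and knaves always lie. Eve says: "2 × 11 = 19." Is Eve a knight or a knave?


Statement: "2 × 11 = 19."
Actual: 2 × 11 = 22
Claimed: 19
Statement is FALSE → Eve lies → Knave

Knave


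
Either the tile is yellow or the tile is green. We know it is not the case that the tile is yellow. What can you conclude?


Disjunctive syllogism: P ∨ Q, ¬P ⊢ Q
Disjunction: the tile is yellow ∨ the tile is green
We know it is not the case that the tile is yellow.
By disjunctive syllogism, the other disjunct must be true.

The tile is green


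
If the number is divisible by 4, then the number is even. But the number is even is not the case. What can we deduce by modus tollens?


Modus tollens: P → Q, ¬Q ⊢ ¬P
P: the number is divisible by 4
Q: the number is even
We have P → Q and Q is false.
By modus tollens, P must be false.

It is not the case that the number is divisible by 4


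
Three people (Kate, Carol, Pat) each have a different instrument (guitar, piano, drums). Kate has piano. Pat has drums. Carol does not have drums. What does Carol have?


From clues:
  Pat → drums
  Kate → piano
By elimination, Carol gets the remaining.

guitar


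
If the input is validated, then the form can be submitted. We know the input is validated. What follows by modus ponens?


Modus ponens: P → Q, P ⊢ Q
P: the input is validated
Q: the form can be submitted
We have P → Q and P is true.
By modus ponens, Q must be true.

The form can be submitted


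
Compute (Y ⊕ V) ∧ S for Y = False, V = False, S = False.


Y = False, V = False, S = False
Step 1: Y ⊕ V = False XOR False = False
Step 2: False ∧ S = False AND False = False
XOR true when exactly one of Y,V is true; then AND with S.

False


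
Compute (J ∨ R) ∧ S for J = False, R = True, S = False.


J = False, R = True, S = False
Step 1: J ∨ R = False OR True = True
Step 2: True ∧ S = True AND False = False
OR is true when at least one operand is true; AND requires both.

False


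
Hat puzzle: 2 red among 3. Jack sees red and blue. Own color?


Total red = 2, seen red = 1
Own red = 2 - 1 = 1
Jack's hat is red.

red


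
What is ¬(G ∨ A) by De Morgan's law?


De Morgan's law: ¬(P ∨ Q) ≡ ¬P ∧ ¬Q
¬(G ∨ A) = ¬G ∧ ¬A

¬G ∧ ¬A


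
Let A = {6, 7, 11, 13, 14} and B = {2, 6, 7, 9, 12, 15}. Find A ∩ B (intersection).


A = {6, 7, 11, 13, 14}
B = {2, 6, 7, 9, 12, 15}
Operation: intersection
Elements in both: 6, 7

{6, 7}


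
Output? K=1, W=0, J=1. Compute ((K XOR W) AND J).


K XOR W = 1^0 = 1
1 AND 1 = 1

1


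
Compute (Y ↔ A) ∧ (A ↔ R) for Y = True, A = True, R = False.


Y = True, A = True, R = False
Step 1: Y ↔ A is true when Y and A have the same value. Result: True
Step 2: A ↔ R is true when A and R have the same value. Result: False
Step 3: True ∧ False = False

False


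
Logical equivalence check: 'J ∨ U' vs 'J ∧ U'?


Expression 1: J ∨ U
Expression 2: J ∧ U
Truth table (J U | Expr1 Expr2):
  T T |   T     T
  T F |   T     F   ← differ
  F T |   T     F   ← differ
  F F |   F     F
Counterexample: J=T, U=F gives Expr1 = T but Expr2 = F, so the expressions are NOT logically equivalent.

No


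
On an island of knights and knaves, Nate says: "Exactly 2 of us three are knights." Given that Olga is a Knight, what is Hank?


Nate claims exactly 2 knights among Nate, Olga, Hank.
Given: Olga is a Knight.

Case 1: Nate is a Knight (tells truth)
  Then exactly 2 of the three are knights.
  Counting Nate, Olga: 2 knight(s) so far. Need 0 more → Hank = Knave.
Case 2: Nate is a Knave (lies)
  Then the count is NOT 2.
  If Hank = Knight, count = 2 = 2 → claim would be true, contradicts lie.
  If Hank = Knave, count = 1 ≠ 2 → lie confirmed ✓

Hank is a Knave.

Knave


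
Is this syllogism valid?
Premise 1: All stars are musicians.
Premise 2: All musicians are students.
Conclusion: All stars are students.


Premise 1: All stars are musicians.
Premise 2: All musicians are students.
Conclusion: All stars are students.
Barbara syllogism (AAA-1): All A are B, All B are C → All A are C.
Middle term (musicians) distributed in premise 2.

Valid


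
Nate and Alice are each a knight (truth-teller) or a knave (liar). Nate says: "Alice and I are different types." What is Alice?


Nate says: "Alice and I are different types."
Case 1: Nate is a Knight (truth-teller)
  Statement is true → they ARE different → Alice is a Knave
Case 2: Nate is a Knave (liar)
  Statement is false → they are NOT different → Alice is a Knave
In both cases, Alice is a Knave.

Knave


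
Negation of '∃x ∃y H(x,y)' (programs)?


Original: ∃x ∃y H(x,y)
Rule: ¬∀→∃, ¬∃→∀, negate predicate.
Negation: ∀x ∀y ¬H(x,y)

∀x ∀y ¬H(x,y)


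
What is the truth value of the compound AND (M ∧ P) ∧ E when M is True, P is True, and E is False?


M = True, P = True, E = False
Step 1: M ∧ P = True AND True = True
Step 2: True ∧ E = True AND False = False
AND is true only when ALL operands are true.

False


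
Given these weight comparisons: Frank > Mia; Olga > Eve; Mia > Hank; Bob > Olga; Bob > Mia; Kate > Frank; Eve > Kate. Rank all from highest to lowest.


Constraints: Frank > Mia; Olga > Eve; Mia > Hank; Bob > Olga; Bob > Mia; Kate > Frank; Eve > Kate
Method: at each step, the next-highest is the one remaining person who never appears on the smaller side of a constraint between remaining people.
  Step 1: remaining {Frank, Olga, Bob, Kate, Hank, Eve, Mia}; on the smaller side: {Frank, Olga, Kate, Hank, Eve, Mia} → Bob is next (Bob > Olga; Bob > Mia).
  Step 2: remaining {Frank, Olga, Kate, Hank, Eve, Mia}; on the smaller side: {Frank, Kate, Hank, Eve, Mia} → Olga is next (Olga > Eve).
  Step 3: remaining {Frank, Kate, Hank, Eve, Mia}; on the smaller side: {Frank, Kate, Hank, Mia} → Eve is next (Eve > Kate).
  Step 4: remaining {Frank, Kate, Hank, Mia}; on the smaller side: {Frank, Hank, Mia} → Kate is next (Kate > Frank).
  Step 5: remaining {Frank, Hank, Mia}; on the smaller side: {Hank, Mia} → Frank is next (Frank > Mia).
  Step 6: remaining {Hank, Mia}; on the smaller side: {Hank} → Mia is next (Mia > Hank).
  Step 7: only Hank remains → lowest.
Final ranking (highest to lowest):

Bob > Olga > Eve > Kate > Frank > Mia > Hank


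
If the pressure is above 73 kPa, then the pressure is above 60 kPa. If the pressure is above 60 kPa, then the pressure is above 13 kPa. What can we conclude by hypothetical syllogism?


Hypothetical syllogism: P → Q, Q → R ⊢ P → R
Premise 1: the pressure is above 73 kPa → the pressure is above 60 kPa
Premise 2: the pressure is above 60 kPa → the pressure is above 13 kPa
Chain the implications: the middle term (the pressure is above 60 kPa) links the two.
Conclusion: If the pressure is above 73 kPa, then the pressure is above 13 kPa.

If the pressure is above 73 kPa, then the pressure is above 13 kPa.


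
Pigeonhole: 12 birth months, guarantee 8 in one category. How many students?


Pigeonhole: to guarantee k in one of n categories, need (k-1)×n + 1.
k = 8, n = 12
Minimum = (8-1) × 12 + 1 = 7 × 12 + 1

85


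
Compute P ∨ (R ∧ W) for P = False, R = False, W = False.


P = False, R = False, W = False
Step 1: R ∧ W = False AND False = False
Step 2: P ∨ False = False OR False = False
AND evaluated first (higher precedence); then OR applied.

False


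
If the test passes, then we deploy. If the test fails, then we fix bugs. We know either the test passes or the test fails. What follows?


Constructive dilemma: (P → Q) ∧ (R → S), P ∨ R ⊢ Q ∨ S
Premise 1: the test passes → we deploy
Premise 2: the test fails → we fix bugs
Premise 3: the test passes ∨ the test fails
Case 1: Assuming the test passes, then by Premise 1, we deploy.
Case 2: Assuming the test fails, then by Premise 2, we fix bugs.
Since one of the test passes or the test fails must hold, we get we deploy or we fix bugs.

We deploy or we fix bugs.


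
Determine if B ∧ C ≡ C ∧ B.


Expression 1: B ∧ C
Expression 2: C ∧ B
Truth table (B C | Expr1 Expr2):
  T T |   T     T
  T F |   F     F
  F T |   F     F
  F F |   F     F
All 4 rows agree, so the expressions are logically equivalent.

Yes


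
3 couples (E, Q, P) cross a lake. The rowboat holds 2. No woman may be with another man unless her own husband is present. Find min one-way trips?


Label couples E, Q, P (H = husband, W = wife).
Counting alone: 6 people, the rowboat carries 2 and someone must bring it back, so each round trip nets at most +1 on the far side until the last crossing → at least 9 trips. The jealousy constraint makes 9 impossible; the shortest valid schedule has 11:
1. WE+WQ →  (far: WE,WQ; near: HE,HQ,HP,WP)
2. WE ←       (far: WQ; near: HE,HQ,HP,WE,WP)
3. WE+WP →  (far: WE,WQ,WP; near: HE,HQ,HP)
4. WE ←       (far: WQ,WP; near: HE,HQ,HP,WE)
5. HQ+HP →  (far: HQ,WQ,HP,WP; near: HE,WE)
6. HQ+WQ ←  (far: HP,WP; near: HE,WE,HQ,WQ)
7. HE+HQ →  (far: HE,HQ,HP,WP; near: WE,WQ)
8. WP ←       (far: HE,HQ,HP; near: WE,WQ,WP)
9. WE+WQ →  (far: HE,WE,HQ,WQ,HP; near: WP)
10. HP ←      (far: HE,WE,HQ,WQ; near: HP,WP)
11. HP+WP → (far: all six; near: empty)
In every state each wife is either with her husband or with no other man.
Minimum trips = 11

11


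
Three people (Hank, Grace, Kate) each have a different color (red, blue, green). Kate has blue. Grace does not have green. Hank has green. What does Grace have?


From clues:
  Kate → blue
  Hank → green
By elimination, Grace gets the remaining.

red


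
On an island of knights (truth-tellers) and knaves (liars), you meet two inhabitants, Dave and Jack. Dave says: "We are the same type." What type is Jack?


Dave says: "We are the same type."
Case 1: Dave is a Knight (truth-teller)
  Statement is true → they ARE the same → Jack is also a Knight
Case 2: Dave is a Knave (liar)
  Statement is false → they are NOT the same → Jack is a Knight
In both cases, Jack is a Knight.

Knight


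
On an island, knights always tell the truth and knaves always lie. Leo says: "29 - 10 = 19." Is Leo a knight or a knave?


Statement: "29 - 10 = 19."
Actual: 29 - 10 = 19
Claimed: 19
Statement is TRUE → Leo tells the truth → Knight

Knight


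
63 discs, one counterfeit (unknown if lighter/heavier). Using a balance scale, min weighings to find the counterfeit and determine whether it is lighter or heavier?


Let n = 63. 126 possibilities (n discs × lighter/heavier); each weighing has 3 outcomes.
Bound for k weighings: say the first weighing puts j discs on each pan. If it tips, the 2j weighed discs remain suspects (each with a known direction) and k-1 weighings give 3^(k-1) outcomes; 3^(k-1) is odd, so 2j ≤ 3^(k-1) - 1. If it balances, the n - 2j unweighed discs remain with direction unknown: 2(n - 2j) ≤ 3^(k-1) - 1 by the same parity argument. Adding, n ≤ (3^(k-1) - 1) + (3^(k-1) - 1)/2 = (3^k - 3)/2, and the classical three-group strategy achieves this (3 discs in 2 weighings, 12 in 3, 39 in 4, 120 in 5).
So we need the smallest k with (3^k - 3)/2 ≥ 63.
k = 4: (3^4 - 3)/2 = 39 < 63 ✗
k = 5: (3^5 - 3)/2 = 120 ≥ 63 ✓

5


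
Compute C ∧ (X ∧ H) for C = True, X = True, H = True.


C = True, X = True, H = True
Step 1: X ∧ H = True AND True = True
Step 2: C ∧ True = True AND True = True
AND is true only when ALL operands are true.

True


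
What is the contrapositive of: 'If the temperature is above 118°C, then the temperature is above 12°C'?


Original: If the temperature is above 118°C, then the temperature is above 12°C
Contrapositive: If ¬Q, then ¬P
Negate Q: not (the temperature is above 12°C)
Negate P: not (the temperature is above 118°C)

If not (the temperature is above 12°C), then not (the temperature is above 118°C).


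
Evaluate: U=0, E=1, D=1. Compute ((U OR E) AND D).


U OR E = 0|1 = 1
1 AND 1 = 1

1


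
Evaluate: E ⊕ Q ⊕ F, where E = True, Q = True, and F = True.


E = True, Q = True, F = True
Step 1: E ⊕ Q = True XOR True = False
Step 2: False ⊕ F = False XOR True = True
XOR is true when an odd number of operands are true.

True


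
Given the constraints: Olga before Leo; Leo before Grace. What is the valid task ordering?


Constraints: Olga before Leo; Leo before Grace
Method: repeatedly schedule the remaining task that has no remaining task required before it.
  Step 1: remaining {Leo, Grace, Olga}; every task except Olga still has a predecessor pending → schedule Olga.
  Step 2: remaining {Leo, Grace}; every task except Leo still has a predecessor pending → schedule Leo.
  Step 3: only Grace remains → schedule Grace.
Resulting order:

Olga → Leo → Grace


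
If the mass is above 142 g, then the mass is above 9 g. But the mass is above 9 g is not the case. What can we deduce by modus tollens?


Modus tollens: P → Q, ¬Q ⊢ ¬P
P: the mass is above 142 g
Q: the mass is above 9 g
We have P → Q and Q is false.
By modus tollens, P must be false.

It is not the case that the mass is above 142 g


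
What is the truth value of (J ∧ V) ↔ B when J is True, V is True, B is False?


J = True, V = True, B = False
Step 1: J ∧ V = True AND True = True
Step 2: (True) ↔ B: true when both sides have same truth value.
Result: True ↔ False = False

False


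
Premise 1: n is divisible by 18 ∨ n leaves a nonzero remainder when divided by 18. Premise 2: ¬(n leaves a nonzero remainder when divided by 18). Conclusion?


Disjunctive syllogism: P ∨ Q, ¬P ⊢ Q
Disjunction: n is divisible by 18 ∨ n leaves a nonzero remainder when divided by 18
We know it is not the case that n leaves a nonzero remainder when divided by 18.
By disjunctive syllogism, the other disjunct must be true.

n is divisible by 18


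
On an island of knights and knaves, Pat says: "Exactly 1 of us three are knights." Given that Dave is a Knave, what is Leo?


Pat claims exactly 1 knights among Pat, Dave, Leo.
Given: Dave is a Knave.

Case 1: Pat is a Knight (tells truth)
  Then exactly 1 of the three are knights.
  Counting Pat, Dave: 1 knight(s) so far. Need 0 more → Leo = Knave.
Case 2: Pat is a Knave (lies)
  Then the count is NOT 1.
  If Leo = Knight, count = 1 = 1 → claim would be true, contradicts lie.
  If Leo = Knave, count = 0 ≠ 1 → lie confirmed ✓

Leo is a Knave.

Knave


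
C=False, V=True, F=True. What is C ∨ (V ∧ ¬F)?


C = False, V = True, F = True
Expression: C ∨ (V ∧ ¬F)
Step 1: ¬F = NOT True = False
Step 2: V ∧ ¬F = True AND False = False
Step 3: C ∨ (False) = False OR False = False

False


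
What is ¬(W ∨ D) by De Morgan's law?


De Morgan's law: ¬(P ∨ Q) ≡ ¬P ∧ ¬Q
¬(W ∨ D) = ¬W ∧ ¬D

¬W ∧ ¬D


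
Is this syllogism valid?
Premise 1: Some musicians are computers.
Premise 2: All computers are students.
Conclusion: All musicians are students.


Premise 1: Some musicians are computers.
Premise 2: All computers are students.
Conclusion: All musicians are students.
Fallacy: illicit minor. The minor term (musicians) is distributed in the conclusion ('All musicians ...') but undistributed in its premise ('Some musicians are computers' doesn't cover all musicians).
Only 'Some musicians are students' follows, not 'All'.

Invalid


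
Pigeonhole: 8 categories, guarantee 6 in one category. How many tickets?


Pigeonhole: to guarantee k in one of n categories, need (k-1)×n + 1.
k = 6, n = 8
Minimum = (6-1) × 8 + 1 = 5 × 8 + 1

41


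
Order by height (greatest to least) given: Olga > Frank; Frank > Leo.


Constraints: Olga > Frank; Frank > Leo
Method: at each step, the next-highest is the one remaining person who never appears on the smaller side of a constraint between remaining people.
  Step 1: remaining {Olga, Leo, Frank}; on the smaller side: {Leo, Frank} → Olga is next (Olga > Frank).
  Step 2: remaining {Leo, Frank}; on the smaller side: {Leo} → Frank is next (Frank > Leo).
  Step 3: only Leo remains → lowest.
Final ranking (highest to lowest):

Olga > Frank > Leo


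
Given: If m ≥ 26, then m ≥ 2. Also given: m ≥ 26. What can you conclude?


Modus ponens: P → Q, P ⊢ Q
P: m ≥ 26
Q: m ≥ 2
We have P → Q and P is true.
By modus ponens, Q must be true.

m ≥ 2


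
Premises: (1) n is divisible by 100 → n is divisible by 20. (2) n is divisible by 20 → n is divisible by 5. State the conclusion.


Hypothetical syllogism: P → Q, Q → R ⊢ P → R
Premise 1: n is divisible by 100 → n is divisible by 20
Premise 2: n is divisible by 20 → n is divisible by 5
Chain the implications: the middle term (n is divisible by 20) links the two.
Conclusion: If n is divisible by 100, then n is divisible by 5.

If n is divisible by 100, then n is divisible by 5.


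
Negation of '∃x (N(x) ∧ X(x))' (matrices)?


Original: ∃x (N(x) ∧ X(x))
Rule: ¬∀→∃, ¬∃→∀, negate predicate.
Negation: ∀x (¬N(x) ∨ ¬X(x))

∀x (¬N(x) ∨ ¬X(x))


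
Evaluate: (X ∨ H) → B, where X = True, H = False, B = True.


X = True, H = False, B = True
Step 1: X ∨ H = True OR False = True
Step 2: (True) → B: false only when antecedent=True and B=False.
Result: True

True


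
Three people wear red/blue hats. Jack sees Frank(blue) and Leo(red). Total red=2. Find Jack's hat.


Total red = 2, seen red = 1
Own red = 2 - 1 = 1
Jack's hat is red.

red


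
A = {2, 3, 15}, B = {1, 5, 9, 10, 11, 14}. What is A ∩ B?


A = {2, 3, 15}
B = {1, 5, 9, 10, 11, 14}
Operation: intersection
Elements in both: none

∅


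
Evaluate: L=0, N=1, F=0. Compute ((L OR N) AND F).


L OR N = 0|1 = 1
1 AND 0 = 0

0


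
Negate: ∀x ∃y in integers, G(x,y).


Original: ∀x ∃y G(x,y)
Rule: ¬∀→∃, ¬∃→∀, negate predicate.
Negation: ∃x ∀y ¬G(x,y)

∃x ∀y ¬G(x,y)


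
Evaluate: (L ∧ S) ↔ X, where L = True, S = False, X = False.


L = True, S = False, X = False
Step 1: L ∧ S = True AND False = False
Step 2: (False) ↔ X: true when both sides have same truth value.
Result: False ↔ False = True

True


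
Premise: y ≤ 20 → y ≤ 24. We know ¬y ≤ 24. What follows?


Modus tollens: P → Q, ¬Q ⊢ ¬P
P: y ≤ 20
Q: y ≤ 24
We have P → Q and Q is false.
By modus tollens, P must be false.

It is not the case that y ≤ 20


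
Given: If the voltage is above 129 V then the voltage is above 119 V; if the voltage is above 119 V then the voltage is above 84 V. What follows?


Hypothetical syllogism: P → Q, Q → R ⊢ P → R
Premise 1: the voltage is above 129 V → the voltage is above 119 V
Premise 2: the voltage is above 119 V → the voltage is above 84 V
Chain the implications: the middle term (the voltage is above 119 V) links the two.
Conclusion: If the voltage is above 129 V, then the voltage is above 84 V.

If the voltage is above 129 V, then the voltage is above 84 V.


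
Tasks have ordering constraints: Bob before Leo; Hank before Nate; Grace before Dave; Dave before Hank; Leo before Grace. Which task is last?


Constraints: Bob before Leo; Hank before Nate; Grace before Dave; Dave before Hank; Leo before Grace
The last task can have nothing scheduled after it, so it must never appear on the left of a 'before'.
Tasks appearing before some other task: Bob, Hank, Grace, Dave, Leo.
The only task not in that list is Nate → it is last.

Nate


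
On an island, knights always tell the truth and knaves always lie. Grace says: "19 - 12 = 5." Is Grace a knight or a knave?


Statement: "19 - 12 = 5."
Actual: 19 - 12 = 7
Claimed: 5
Statement is FALSE → Grace lies → Knave

Knave


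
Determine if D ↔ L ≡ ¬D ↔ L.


Expression 1: D ↔ L
Expression 2: ¬D ↔ L
Truth table (D L | Expr1 Expr2):
  T T |   T     F   ← differ
  T F |   F     T   ← differ
  F T |   F     T   ← differ
  F F |   T     F   ← differ
Counterexample: D=T, L=T gives Expr1 = T but Expr2 = F, so the expressions are NOT logically equivalent.

No


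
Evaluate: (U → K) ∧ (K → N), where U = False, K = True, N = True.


U = False, K = True, N = True
Step 1: U → K is false only when U=True and K=False. Result: True
Step 2: K → N is false only when K=True and N=False. Result: True
Step 3: True ∧ True = True

True


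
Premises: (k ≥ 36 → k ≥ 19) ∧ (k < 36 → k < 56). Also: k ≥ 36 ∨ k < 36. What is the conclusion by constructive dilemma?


Constructive dilemma: (P → Q) ∧ (R → S), P ∨ R ⊢ Q ∨ S
Premise 1: k ≥ 36 → k ≥ 19
Premise 2: k < 36 → k < 56
Premise 3: k ≥ 36 ∨ k < 36
Case 1: Assuming k ≥ 36, then by Premise 1, k ≥ 19.
Case 2: Assuming k < 36, then by Premise 2, k < 56.
Since one of k ≥ 36 or k < 36 must hold, we get k ≥ 19 or k < 56.

k ≥ 19 or k < 56.


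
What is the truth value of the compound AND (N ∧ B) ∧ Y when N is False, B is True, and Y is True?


N = False, B = True, Y = True
Step 1: N ∧ B = False AND True = False
Step 2: False ∧ Y = False AND True = False
AND is true only when ALL operands are true.

False


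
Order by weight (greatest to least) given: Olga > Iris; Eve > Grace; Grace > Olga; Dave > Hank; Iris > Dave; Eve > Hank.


Constraints: Olga > Iris; Eve > Grace; Grace > Olga; Dave > Hank; Iris > Dave; Eve > Hank
Method: at each step, the next-highest is the one remaining person who never appears on the smaller side of a constraint between remaining people.
  Step 1: remaining {Olga, Grace, Dave, Hank, Iris, Eve}; on the smaller side: {Olga, Grace, Dave, Hank, Iris} → Eve is next (Eve > Grace; Eve > Hank).
  Step 2: remaining {Olga, Grace, Dave, Hank, Iris}; on the smaller side: {Olga, Dave, Hank, Iris} → Grace is next (Grace > Olga).
  Step 3: remaining {Olga, Dave, Hank, Iris}; on the smaller side: {Dave, Hank, Iris} → Olga is next (Olga > Iris).
  Step 4: remaining {Dave, Hank, Iris}; on the smaller side: {Dave, Hank} → Iris is next (Iris > Dave).
  Step 5: remaining {Dave, Hank}; on the smaller side: {Hank} → Dave is next (Dave > Hank).
  Step 6: only Hank remains → lowest.
Final ranking (highest to lowest):

Eve > Grace > Olga > Iris > Dave > Hank


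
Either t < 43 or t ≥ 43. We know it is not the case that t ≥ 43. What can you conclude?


Disjunctive syllogism: P ∨ Q, ¬P ⊢ Q
Disjunction: t < 43 ∨ t ≥ 43
We know it is not the case that t ≥ 43.
By disjunctive syllogism, the other disjunct must be true.

t < 43


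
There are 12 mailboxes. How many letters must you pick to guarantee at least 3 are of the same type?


Pigeonhole: to guarantee k in one of n categories, need (k-1)×n + 1.
k = 3, n = 12
Minimum = (3-1) × 12 + 1 = 2 × 12 + 1

25


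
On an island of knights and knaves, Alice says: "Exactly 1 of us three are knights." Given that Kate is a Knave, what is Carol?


Alice claims exactly 1 knights among Alice, Kate, Carol.
Given: Kate is a Knave.

Case 1: Alice is a Knight (tells truth)
  Then exactly 1 of the three are knights.
  Counting Alice, Kate: 1 knight(s) so far. Need 0 more → Carol = Knave.
Case 2: Alice is a Knave (lies)
  Then the count is NOT 1.
  If Carol = Knight, count = 1 = 1 → claim would be true, contradicts lie.
  If Carol = Knave, count = 0 ≠ 1 → lie confirmed ✓

Carol is a Knave.

Knave
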